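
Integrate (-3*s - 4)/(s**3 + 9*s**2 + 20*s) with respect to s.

-log(s)/5 - 2*log(s + 4) + 11*log(s + 5)/5 + C

Factor the denominator: s*(s + 4)*(s + 5).
Partial-fraction decomposition: 11/(5*(s + 5)) - 2/(s + 4) - 1/(5*s).
Integrate each term: A/(s−a) contributes A·log|s−a|.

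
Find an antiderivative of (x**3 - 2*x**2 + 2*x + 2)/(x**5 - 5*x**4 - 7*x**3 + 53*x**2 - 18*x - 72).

Factor the denominator: (x - 4)*(x - 3)*(x - 2)*(x + 1)*(x + 3).
Partial-fraction decomposition: -7/(60*(x + 3)) + 1/(40*(x + 1)) + 1/(5*(x - 2)) - 17/(24*(x - 3)) + 3/(5*(x - 4)).
Integrate each term: A/(x−a) contributes A·log|x−a|.

3*log(x - 4)/5 - 17*log(x - 3)/24 + log(x - 2)/5 + log(x + 1)/40 - 7*log(x + 3)/60 + C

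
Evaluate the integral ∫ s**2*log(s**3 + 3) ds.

s**3*log(s**3 + 3)/3 - s**3/3 + log(s**3 + 3) + C

Let u = s**3 + 3, so du = (3*s**2) ds.
The integral becomes (1/3)·∫ log(u) du; integrate by parts with u′=log(u), dv′=du.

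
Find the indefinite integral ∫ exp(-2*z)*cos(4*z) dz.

Let I denote the integral. Integrate by parts with u = cos(4*z), dv = exp(-2*z) dz, so v = -exp(-2*z)/2: I = -exp(-2*z)*cos(4*z)/2 − 2·∫ exp(-2*z)*sin(4*z) dz.
Apply parts again with u = sin(4*z), dv = exp(-2*z) dz: ∫ exp(-2*z)*sin(4*z) dz = -exp(-2*z)*sin(4*z)/2 + 2·I. Substituting back brings back I: I = exp(-2*z)*sin(4*z) - exp(-2*z)*cos(4*z)/2 − 4·I.
Solving for I: (1 + 4)·I equals the remaining terms, so I = (1/5)·(exp(-2*z)*sin(4*z) - exp(-2*z)*cos(4*z)/2).

exp(-2*z)*sin(4*z)/5 - exp(-2*z)*cos(4*z)/10 + C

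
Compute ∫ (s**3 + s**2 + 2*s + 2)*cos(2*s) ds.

Use integration by parts with u = s**3 + s**2 + 2*s + 2, dv = cos(2*s) ds, so v = sin(2*s)/2.
Apply parts 3 times (tabular method): alternate signs, differentiate u down to 0, integrate dv up.

s**3*sin(2*s)/2 + s**2*sin(2*s)/2 + 3*s**2*cos(2*s)/4 + s*sin(2*s)/4 + s*cos(2*s)/2 + 3*sin(2*s)/4 + cos(2*s)/8 + C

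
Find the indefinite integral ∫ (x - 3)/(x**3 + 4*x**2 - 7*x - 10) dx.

Factor the denominator: (x - 2)*(x + 1)*(x + 5).
Partial-fraction decomposition: -2/(7*(x + 5)) + 1/(3*(x + 1)) - 1/(21*(x - 2)).
Integrate each term: A/(x−a) contributes A·log|x−a|.

-log(x - 2)/21 + log(x + 1)/3 - 2*log(x + 5)/7 + C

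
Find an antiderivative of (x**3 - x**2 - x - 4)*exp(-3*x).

(-3*x**3 + 3*x + 13)*exp(-3*x)/9 + C

Use integration by parts with u = x**3 - x**2 - x - 4, dv = exp(-3*x) dx, so v = -exp(-3*x)/3.
Apply parts 3 times (tabular method): alternate signs, differentiate u down to 0, integrate dv up.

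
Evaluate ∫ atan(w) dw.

w*atan(w) - log(w**2 + 1)/2 + C

Use integration by parts with u = arctan(w), dv = dw.
Then du = 1/(w**2 + 1) dw.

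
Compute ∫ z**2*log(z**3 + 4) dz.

z**3*log(z**3 + 4)/3 - z**3/3 + 4*log(z**3 + 4)/3 + C

Let u = z**3 + 4, so du = (3*z**2) dz.
The integral becomes (1/3)·∫ log(u) du; integrate by parts with u′=log(u), dv′=du.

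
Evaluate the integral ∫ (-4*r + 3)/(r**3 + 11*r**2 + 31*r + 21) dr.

Factor the denominator: (r + 1)*(r + 3)*(r + 7).
Partial-fraction decomposition: 31/(24*(r + 7)) - 15/(8*(r + 3)) + 7/(12*(r + 1)).
Integrate each term: A/(r−a) contributes A·log|r−a|.

7*log(r + 1)/12 - 15*log(r + 3)/8 + 31*log(r + 7)/24 + C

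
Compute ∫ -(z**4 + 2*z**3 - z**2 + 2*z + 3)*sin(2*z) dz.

Use integration by parts with u = z**4 + 2*z**3 - z**2 + 2*z + 3, dv = -sin(2*z) dz, so v = cos(2*z)/2.
Apply parts 4 times (tabular method): alternate signs, differentiate u down to 0, integrate dv up.

z**4*cos(2*z)/2 - z**3*sin(2*z) + z**3*cos(2*z) - 3*z**2*sin(2*z)/2 - 2*z**2*cos(2*z) + 2*z*sin(2*z) - z*cos(2*z)/2 + sin(2*z)/4 + 5*cos(2*z)/2 + C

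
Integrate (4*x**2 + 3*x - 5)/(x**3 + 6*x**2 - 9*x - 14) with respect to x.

17*log(x - 2)/27 + 2*log(x + 1)/9 + 85*log(x + 7)/27 + C

Factor the denominator: (x - 2)*(x + 1)*(x + 7).
Partial-fraction decomposition: 85/(27*(x + 7)) + 2/(9*(x + 1)) + 17/(27*(x - 2)).
Integrate each term: A/(x−a) contributes A·log|x−a|.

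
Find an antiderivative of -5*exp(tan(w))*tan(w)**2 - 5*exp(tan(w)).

-5*exp(tan(w)) + C

Let u = tan(w), so du = (tan(w)**2 + 1) dw.
Rewriting, the integral becomes -5·∫ e^u du = -5·e^u.
Substituting back, u = tan(w).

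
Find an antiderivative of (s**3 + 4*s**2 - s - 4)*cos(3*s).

Use integration by parts with u = s**3 + 4*s**2 - s - 4, dv = cos(3*s) ds, so v = sin(3*s)/3.
Apply parts 3 times (tabular method): alternate signs, differentiate u down to 0, integrate dv up.

s**3*sin(3*s)/3 + 4*s**2*sin(3*s)/3 + s**2*cos(3*s)/3 - 5*s*sin(3*s)/9 + 8*s*cos(3*s)/9 - 44*sin(3*s)/27 - 5*cos(3*s)/27 + C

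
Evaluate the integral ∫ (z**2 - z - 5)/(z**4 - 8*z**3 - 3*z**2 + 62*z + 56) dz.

37*log(z - 7)/216 - 7*log(z - 4)/90 - 3*log(z + 1)/40 - log(z + 2)/54 + C

Factor the denominator: (z - 7)*(z - 4)*(z + 1)*(z + 2).
Partial-fraction decomposition: -1/(54*(z + 2)) - 3/(40*(z + 1)) - 7/(90*(z - 4)) + 37/(216*(z - 7)).
Integrate each term: A/(z−a) contributes A·log|z−a|.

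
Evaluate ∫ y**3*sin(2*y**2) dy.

Let u = y², du = 2y dy; rewrite as (1/2)∫ u^1·sin(2u) du.
Now integrate by parts 1 time.

-y**2*cos(2*y**2)/4 + sin(2*y**2)/8 + C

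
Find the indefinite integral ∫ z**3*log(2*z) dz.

Use integration by parts with u = log(2*z), dv = z**3 dz.
Then du = 1/z dz and v = z**4/4.

z**4*(log(z) + log(2))/4 - z**4/16 + C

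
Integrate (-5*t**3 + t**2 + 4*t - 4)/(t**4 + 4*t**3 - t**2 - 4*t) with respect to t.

log(t) - 2*log(t - 1)/5 - log(t + 1)/3 - 79*log(t + 4)/15 + C

Factor the denominator: t*(t - 1)*(t + 1)*(t + 4).
Partial-fraction decomposition: -79/(15*(t + 4)) - 1/(3*(t + 1)) - 2/(5*(t - 1)) + 1/t.
Integrate each term: A/(t−a) contributes A·log|t−a|.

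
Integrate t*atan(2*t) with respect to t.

Use integration by parts with u = arctan(2*t), dv = t dt.
Then du = 2/(4*t**2 + 1) dt.

t**2*atan(2*t)/2 - t/4 + atan(2*t)/8 + C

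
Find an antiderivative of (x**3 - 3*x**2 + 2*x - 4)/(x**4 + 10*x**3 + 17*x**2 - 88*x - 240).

Factor the denominator: (x - 3)*(x + 4)**2*(x + 5).
Partial-fraction decomposition: 107/(4*(x + 5)) - 1262/(49*(x + 4)) + 124/(7*(x + 4)**2) + 1/(196*(x - 3)).
Integrate each term; A/(x−a) gives A·log|x−a|; A/(x−a)² gives −A/(x−a).

log(x - 3)/196 - 1262*log(x + 4)/49 + 107*log(x + 5)/4 - 124/(7*x + 28) + C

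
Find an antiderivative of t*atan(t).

t**2*atan(t)/2 - t/2 + atan(t)/2 + C

Use integration by parts with u = arctan(t), dv = t dt.
Then du = 1/(t**2 + 1) dt.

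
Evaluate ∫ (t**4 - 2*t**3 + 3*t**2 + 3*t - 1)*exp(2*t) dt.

Use integration by parts with u = t**4 - 2*t**3 + 3*t**2 + 3*t - 1, dv = exp(2*t) dt, so v = exp(2*t)/2.
Apply parts 4 times (tabular method): alternate signs, differentiate u down to 0, integrate dv up.

(t**4 - 4*t**3 + 9*t**2 - 6*t + 2)*exp(2*t)/2 + C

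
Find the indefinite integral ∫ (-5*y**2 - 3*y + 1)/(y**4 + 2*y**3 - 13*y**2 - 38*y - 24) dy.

Factor the denominator: (y - 4)*(y + 1)*(y + 2)*(y + 3).
Partial-fraction decomposition: 5/(2*(y + 3)) - 13/(6*(y + 2)) + 1/(10*(y + 1)) - 13/(30*(y - 4)).
Integrate each term: A/(y−a) contributes A·log|y−a|.

-13*log(y - 4)/30 + log(y + 1)/10 - 13*log(y + 2)/6 + 5*log(y + 3)/2 + C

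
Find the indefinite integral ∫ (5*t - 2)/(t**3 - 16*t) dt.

Factor the denominator: t*(t - 4)*(t + 4).
Partial-fraction decomposition: -11/(16*(t + 4)) + 9/(16*(t - 4)) + 1/(8*t).
Integrate each term: A/(t−a) contributes A·log|t−a|.

log(t)/8 + 9*log(t - 4)/16 - 11*log(t + 4)/16 + C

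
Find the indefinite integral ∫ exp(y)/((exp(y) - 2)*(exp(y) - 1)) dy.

Let u = e^y, du = e^y dy.
The integral becomes ∫ du/((u-1)(u-2)); decompose into partial fractions.

log(exp(y) - 2) - log(exp(y) - 1) + C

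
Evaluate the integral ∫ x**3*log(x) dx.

x**4*log(x)/4 - x**4/16 + C

Use integration by parts with u = log(x), dv = x**3 dx.
Then du = 1/x dx and v = x**4/4.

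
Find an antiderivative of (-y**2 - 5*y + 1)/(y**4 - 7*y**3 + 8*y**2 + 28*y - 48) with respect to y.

Factor the denominator: (y - 4)*(y - 3)*(y - 2)*(y + 2).
Partial-fraction decomposition: -7/(120*(y + 2)) - 13/(8*(y - 2)) + 23/(5*(y - 3)) - 35/(12*(y - 4)).
Integrate each term: A/(y−a) contributes A·log|y−a|.

-35*log(y - 4)/12 + 23*log(y - 3)/5 - 13*log(y - 2)/8 - 7*log(y + 2)/120 + C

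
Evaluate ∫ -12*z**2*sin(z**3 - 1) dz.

Let u = z**3 - 1, so du = (3*z**2) dz.
Rewriting, the integral becomes -4·∫ sin(u) du = -4·-cos(u).
Substituting back, u = z**3 - 1.

4*cos(z**3 - 1) + C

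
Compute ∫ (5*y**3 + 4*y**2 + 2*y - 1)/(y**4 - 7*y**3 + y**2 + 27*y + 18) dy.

1235*log(y - 6)/147 - 11*log(y - 3)/3 + 13*log(y + 1)/49 + 1/(7*y + 7) + C

Factor the denominator: (y - 6)*(y - 3)*(y + 1)**2.
Partial-fraction decomposition: 13/(49*(y + 1)) - 1/(7*(y + 1)**2) - 11/(3*(y - 3)) + 1235/(147*(y - 6)).
Integrate each term; A/(y−a) gives A·log|y−a|; A/(y−a)² gives −A/(y−a).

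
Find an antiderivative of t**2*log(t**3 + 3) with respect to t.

Let u = t**3 + 3, so du = (3*t**2) dt.
The integral becomes (1/3)·∫ log(u) du; integrate by parts with u′=log(u), dv′=du.

t**3*log(t**3 + 3)/3 - t**3/3 + log(t**3 + 3) + C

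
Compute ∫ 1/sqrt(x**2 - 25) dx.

log(x + sqrt(x**2 - 25)) + C

Substitute x = 5·sec(θ), so dx = 5·sec(θ)*tan(θ) dθ and the radical becomes sqrt(x**2 - 25) = 5·tan(θ) by the Pythagorean identity.
Integrate the resulting trig expression in θ, then back-substitute sec(θ) = x/5, tan(θ) = sqrt(x**2 - 25)/5 (absorbing any constant into C).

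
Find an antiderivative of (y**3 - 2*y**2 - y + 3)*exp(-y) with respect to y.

(-y**3 - y**2 - y - 4)*exp(-y) + C

Use integration by parts with u = y**3 - 2*y**2 - y + 3, dv = exp(-y) dy, so v = -exp(-y).
Apply parts 3 times (tabular method): alternate signs, differentiate u down to 0, integrate dv up.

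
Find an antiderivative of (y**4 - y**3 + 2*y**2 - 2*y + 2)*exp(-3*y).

(-27*y**4 - 9*y**3 - 63*y**2 + 12*y - 50)*exp(-3*y)/81 + C

Use integration by parts with u = y**4 - y**3 + 2*y**2 - 2*y + 2, dv = exp(-3*y) dy, so v = -exp(-3*y)/3.
Apply parts 4 times (tabular method): alternate signs, differentiate u down to 0, integrate dv up.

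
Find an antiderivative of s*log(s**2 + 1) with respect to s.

Let u = s**2 + 1, so du = (2*s) ds.
The integral becomes (1/2)·∫ log(u) du; integrate by parts with u′=log(u), dv′=du.

s**2*log(s**2 + 1)/2 - s**2/2 + log(s**2 + 1)/2 + C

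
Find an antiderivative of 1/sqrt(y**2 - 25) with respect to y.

log(y + sqrt(y**2 - 25)) + C

Substitute y = 5·sec(θ), so dy = 5·sec(θ)*tan(θ) dθ and the radical becomes sqrt(y**2 - 25) = 5·tan(θ) by the Pythagorean identity.
Integrate the resulting trig expression in θ, then back-substitute sec(θ) = y/5, tan(θ) = sqrt(y**2 - 25)/5 (absorbing any constant into C).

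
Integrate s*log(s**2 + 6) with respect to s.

Let u = s**2 + 6, so du = (2*s) ds.
The integral becomes (1/2)·∫ log(u) du; integrate by parts with u′=log(u), dv′=du.

s**2*log(s**2 + 6)/2 - s**2/2 + 3*log(s**2 + 6) + C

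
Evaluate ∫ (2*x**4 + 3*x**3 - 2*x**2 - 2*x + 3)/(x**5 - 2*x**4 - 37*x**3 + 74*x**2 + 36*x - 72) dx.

Factor the denominator: (x - 6)*(x - 2)*(x - 1)*(x + 1)*(x + 6).
Partial-fraction decomposition: 629/(1120*(x + 6)) - 1/(105*(x + 1)) + 2/(35*(x - 1)) - 47/(96*(x - 2)) + 1053/(560*(x - 6)).
Integrate each term: A/(x−a) contributes A·log|x−a|.

1053*log(x - 6)/560 - 47*log(x - 2)/96 + 2*log(x - 1)/35 - log(x + 1)/105 + 629*log(x + 6)/1120 + C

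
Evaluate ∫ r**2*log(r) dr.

r**3*log(r)/3 - r**3/9 + C

Use integration by parts with u = log(r), dv = r**2 dr.
Then du = 1/r dr and v = r**3/3.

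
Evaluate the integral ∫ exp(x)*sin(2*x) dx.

exp(x)*sin(2*x)/5 - 2*exp(x)*cos(2*x)/5 + C

Let I denote the integral. Integrate by parts with u = sin(2*x), dv = exp(x) dx, so v = exp(x): I = exp(x)*sin(2*x) − 2·∫ exp(x)*cos(2*x) dx.
Apply parts again with u = cos(2*x), dv = exp(x) dx: ∫ exp(x)*cos(2*x) dx = exp(x)*cos(2*x) + 2·I. Substituting back brings back I: I = exp(x)*sin(2*x) - 2*exp(x)*cos(2*x) − 4·I.
Solving for I: (1 + 4)·I equals the remaining terms, so I = (1/5)·(exp(x)*sin(2*x) - 2*exp(x)*cos(2*x)).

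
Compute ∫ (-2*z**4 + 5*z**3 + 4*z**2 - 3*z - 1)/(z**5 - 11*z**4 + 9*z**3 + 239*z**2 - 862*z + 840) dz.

Factor the denominator: (z - 7)*(z - 4)*(z - 3)*(z - 2)*(z + 5).
Partial-fraction decomposition: -587/(2016*(z + 5)) - 17/(70*(z - 2)) - 1/(32*(z - 3)) + 47/(18*(z - 4)) - 971/(240*(z - 7)).
Integrate each term: A/(z−a) contributes A·log|z−a|.

-971*log(z - 7)/240 + 47*log(z - 4)/18 - log(z - 3)/32 - 17*log(z - 2)/70 - 587*log(z + 5)/2016 + C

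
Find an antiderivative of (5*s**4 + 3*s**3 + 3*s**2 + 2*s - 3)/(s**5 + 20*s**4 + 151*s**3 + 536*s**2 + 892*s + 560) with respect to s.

-5911*log(s + 2)/900 + 375*log(s + 4)/4 - 1406*log(s + 5)/9 + 1851*log(s + 7)/25 - 61/(30*s + 60) + C

Factor the denominator: (s + 2)**2*(s + 4)*(s + 5)*(s + 7).
Partial-fraction decomposition: 1851/(25*(s + 7)) - 1406/(9*(s + 5)) + 375/(4*(s + 4)) - 5911/(900*(s + 2)) + 61/(30*(s + 2)**2).
Integrate each term; A/(s−a) gives A·log|s−a|; A/(s−a)² gives −A/(s−a).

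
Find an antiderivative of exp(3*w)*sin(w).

3*exp(3*w)*sin(w)/10 - exp(3*w)*cos(w)/10 + C

Let I denote the integral. Integrate by parts with u = sin(w), dv = exp(3*w) dw, so v = exp(3*w)/3: I = exp(3*w)*sin(w)/3 − (1/3)·∫ exp(3*w)*cos(w) dw.
Apply parts again with u = cos(w), dv = exp(3*w) dw: ∫ exp(3*w)*cos(w) dw = exp(3*w)*cos(w)/3 + (1/3)·I. Substituting back brings back I: I = exp(3*w)*sin(w)/3 - exp(3*w)*cos(w)/9 − (1/9)·I.
Solving for I: (1 + 1/9)·I equals the remaining terms, so I = (9/10)·(exp(3*w)*sin(w)/3 - exp(3*w)*cos(w)/9).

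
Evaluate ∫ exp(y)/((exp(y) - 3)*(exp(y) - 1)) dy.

log(exp(y) - 3)/2 - log(exp(y) - 1)/2 + C

Let u = e^y, du = e^y dy.
The integral becomes ∫ du/((u-1)(u-3)); decompose into partial fractions.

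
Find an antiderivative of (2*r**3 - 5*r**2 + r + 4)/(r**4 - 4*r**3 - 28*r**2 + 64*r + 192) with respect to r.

Factor the denominator: (r - 6)*(r - 4)*(r + 2)*(r + 4).
Partial-fraction decomposition: 13/(10*(r + 4)) - 17/(48*(r + 2)) - 7/(12*(r - 4)) + 131/(80*(r - 6)).
Integrate each term: A/(r−a) contributes A·log|r−a|.

131*log(r - 6)/80 - 7*log(r - 4)/12 - 17*log(r + 2)/48 + 13*log(r + 4)/10 + C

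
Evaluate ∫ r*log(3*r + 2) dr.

r**2*log(3*r + 2)/2 - r**2/4 + r/3 - 2*log(3*r + 2)/9 + C

Use integration by parts with u = log(3*r + 2), dv = r dr.
Then du = 3/(3*r + 2) dr and v = r**2/2.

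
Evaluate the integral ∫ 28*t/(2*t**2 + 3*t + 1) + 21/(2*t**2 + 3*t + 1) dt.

Let u = 2*t**2 + 3*t + 1, so du = (4*t + 3) dt.
Rewriting, the integral becomes 7·∫ 1/u du = 7·log(u).
Substituting back, u = 2*t**2 + 3*t + 1.

7*log(2*t**2 + 3*t + 1) + C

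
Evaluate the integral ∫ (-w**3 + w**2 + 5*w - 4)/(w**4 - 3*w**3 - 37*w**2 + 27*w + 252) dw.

-263*log(w - 7)/440 + log(w - 3)/24 + 17*log(w + 3)/60 - 8*log(w + 4)/11 + C

Factor the denominator: (w - 7)*(w - 3)*(w + 3)*(w + 4).
Partial-fraction decomposition: -8/(11*(w + 4)) + 17/(60*(w + 3)) + 1/(24*(w - 3)) - 263/(440*(w - 7)).
Integrate each term: A/(w−a) contributes A·log|w−a|.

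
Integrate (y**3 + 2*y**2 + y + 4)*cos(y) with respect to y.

y**3*sin(y) + 2*y**2*sin(y) + 3*y**2*cos(y) - 5*y*sin(y) + 4*y*cos(y) - 5*cos(y) + C

Use integration by parts with u = y**3 + 2*y**2 + y + 4, dv = cos(y) dy, so v = sin(y).
Apply parts 3 times (tabular method): alternate signs, differentiate u down to 0, integrate dv up.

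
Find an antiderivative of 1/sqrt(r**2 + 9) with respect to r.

Substitute r = 3·tan(θ), so dr = 3·sec(θ)^2 dθ and the radical becomes sqrt(r**2 + 9) = 3·sec(θ) by the Pythagorean identity.
Integrate the resulting trig expression in θ, then back-substitute tan(θ) = r/3, sec(θ) = sqrt(r**2 + 9)/3 (absorbing any constant into C).

log(r + sqrt(r**2 + 9)) + C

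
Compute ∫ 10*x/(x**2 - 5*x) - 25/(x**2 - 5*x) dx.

Let u = x**2 - 5*x, so du = (2*x - 5) dx.
Rewriting, the integral becomes 5·∫ 1/u du = 5·log(u).
Substituting back, u = x**2 - 5*x.

5*log(x**2 - 5*x) + C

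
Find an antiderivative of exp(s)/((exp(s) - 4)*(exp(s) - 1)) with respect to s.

Let u = e^s, du = e^s ds.
The integral becomes ∫ du/((u-4)(u-1)); decompose into partial fractions.

log(exp(s) - 4)/3 - log(exp(s) - 1)/3 + C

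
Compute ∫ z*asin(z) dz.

Use integration by parts with u = arcsin(z), dv = z dz.
Then du = 1/sqrt(-z**2 + 1) dz.

z**2*asin(z)/2 + z*sqrt(-z**2 + 1)/4 - asin(z)/4 + C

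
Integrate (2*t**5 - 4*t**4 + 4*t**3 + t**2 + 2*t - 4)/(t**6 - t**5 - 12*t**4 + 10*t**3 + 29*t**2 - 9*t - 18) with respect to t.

Factor the denominator: (t - 3)*(t - 2)*(t - 1)*(t + 1)**2*(t + 3).
Partial-fraction decomposition: 919/(480*(t + 3)) - 39/(64*(t + 1)) + 5/(16*(t + 1)**2) + 1/(32*(t - 1)) - 4/(5*(t - 2)) + 281/(192*(t - 3)).
Integrate each term; A/(t−a) gives A·log|t−a|; A/(t−a)² gives −A/(t−a).

281*log(t - 3)/192 - 4*log(t - 2)/5 + log(t - 1)/32 - 39*log(t + 1)/64 + 919*log(t + 3)/480 - 5/(16*t + 16) + C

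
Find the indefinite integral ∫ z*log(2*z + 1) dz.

z**2*log(2*z + 1)/2 - z**2/4 + z/4 - log(2*z + 1)/8 + C

Use integration by parts with u = log(2*z + 1), dv = z dz.
Then du = 2/(2*z + 1) dz and v = z**2/2.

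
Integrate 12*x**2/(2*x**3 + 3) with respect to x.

2*log(2*x**3 + 3) + C

Let u = 2*x**3 + 3, so du = (6*x**2) dx.
Rewriting, the integral becomes 2·∫ 1/u du = 2·log(u).
Substituting back, u = 2*x**3 + 3.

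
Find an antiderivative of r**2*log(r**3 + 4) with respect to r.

r**3*log(r**3 + 4)/3 - r**3/3 + 4*log(r**3 + 4)/3 + C

Let u = r**3 + 4, so du = (3*r**2) dr.
The integral becomes (1/3)·∫ log(u) du; integrate by parts with u′=log(u), dv′=du.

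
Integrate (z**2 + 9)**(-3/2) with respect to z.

z/(9*sqrt(z**2 + 9)) + C

Substitute z = 3·tan(θ), so dz = 3·sec(θ)^2 dθ and the radical becomes sqrt(z**2 + 9) = 3·sec(θ) by the Pythagorean identity.
Integrate the resulting trig expression in θ, then back-substitute tan(θ) = z/3, sec(θ) = sqrt(z**2 + 9)/3 (absorbing any constant into C).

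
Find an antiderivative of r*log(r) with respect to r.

r**2*log(r)/2 - r**2/4 + C

Use integration by parts with u = log(r), dv = r dr.
Then du = 1/r dr and v = r**2/2.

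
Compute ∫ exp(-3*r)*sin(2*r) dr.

Let I denote the integral. Integrate by parts with u = sin(2*r), dv = exp(-3*r) dr, so v = -exp(-3*r)/3: I = -exp(-3*r)*sin(2*r)/3 + (2/3)·∫ exp(-3*r)*cos(2*r) dr.
Apply parts again with u = cos(2*r), dv = exp(-3*r) dr: ∫ exp(-3*r)*cos(2*r) dr = -exp(-3*r)*cos(2*r)/3 − (2/3)·I. Substituting back brings back I: I = -exp(-3*r)*sin(2*r)/3 - 2*exp(-3*r)*cos(2*r)/9 − (4/9)·I.
Solving for I: (1 + 4/9)·I equals the remaining terms, so I = (9/13)·(-exp(-3*r)*sin(2*r)/3 - 2*exp(-3*r)*cos(2*r)/9).

-3*exp(-3*r)*sin(2*r)/13 - 2*exp(-3*r)*cos(2*r)/13 + C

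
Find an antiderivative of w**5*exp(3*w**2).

(9*w**4 - 6*w**2 + 2)*exp(3*w**2)/54 + C

Let u = w², du = 2w dw; rewrite as (1/2)∫ u^2·exp(3u) du.
Now integrate by parts 2 times.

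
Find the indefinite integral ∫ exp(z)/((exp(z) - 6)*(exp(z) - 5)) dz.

Let u = e^z, du = e^z dz.
The integral becomes ∫ du/((u-5)(u-6)); decompose into partial fractions.

log(exp(z) - 6) - log(exp(z) - 5) + C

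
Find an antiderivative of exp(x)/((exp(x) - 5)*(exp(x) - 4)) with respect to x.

log(exp(x) - 5) - log(exp(x) - 4) + C

Let u = e^x, du = e^x dx.
The integral becomes ∫ du/((u-4)(u-5)); decompose into partial fractions.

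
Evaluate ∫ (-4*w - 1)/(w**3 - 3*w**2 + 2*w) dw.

Factor the denominator: w*(w - 2)*(w - 1).
Partial-fraction decomposition: 5/(w - 1) - 9/(2*(w - 2)) - 1/(2*w).
Integrate each term: A/(w−a) contributes A·log|w−a|.

-log(w)/2 - 9*log(w - 2)/2 + 5*log(w - 1) + C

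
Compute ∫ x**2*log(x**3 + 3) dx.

Let u = x**3 + 3, so du = (3*x**2) dx.
The integral becomes (1/3)·∫ log(u) du; integrate by parts with u′=log(u), dv′=du.

x**3*log(x**3 + 3)/3 - x**3/3 + log(x**3 + 3) + C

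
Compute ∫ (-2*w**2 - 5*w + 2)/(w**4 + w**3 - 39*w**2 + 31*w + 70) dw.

Factor the denominator: (w - 5)*(w - 2)*(w + 1)*(w + 7).
Partial-fraction decomposition: 61/(648*(w + 7)) + 5/(108*(w + 1)) + 16/(81*(w - 2)) - 73/(216*(w - 5)).
Integrate each term: A/(w−a) contributes A·log|w−a|.

-73*log(w - 5)/216 + 16*log(w - 2)/81 + 5*log(w + 1)/108 + 61*log(w + 7)/648 + C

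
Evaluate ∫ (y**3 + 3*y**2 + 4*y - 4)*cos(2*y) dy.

Use integration by parts with u = y**3 + 3*y**2 + 4*y - 4, dv = cos(2*y) dy, so v = sin(2*y)/2.
Apply parts 3 times (tabular method): alternate signs, differentiate u down to 0, integrate dv up.

y**3*sin(2*y)/2 + 3*y**2*sin(2*y)/2 + 3*y**2*cos(2*y)/4 + 5*y*sin(2*y)/4 + 3*y*cos(2*y)/2 - 11*sin(2*y)/4 + 5*cos(2*y)/8 + C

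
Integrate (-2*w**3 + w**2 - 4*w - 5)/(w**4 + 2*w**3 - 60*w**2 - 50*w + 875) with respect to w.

-589*log(w - 5)/720 + 29*log(w + 5)/20 - 379*log(w + 7)/144 + 25/(12*w - 60) + C

Factor the denominator: (w - 5)**2*(w + 5)*(w + 7).
Partial-fraction decomposition: -379/(144*(w + 7)) + 29/(20*(w + 5)) - 589/(720*(w - 5)) - 25/(12*(w - 5)**2).
Integrate each term; A/(w−a) gives A·log|w−a|; A/(w−a)² gives −A/(w−a).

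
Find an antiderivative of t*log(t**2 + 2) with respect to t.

t**2*log(t**2 + 2)/2 - t**2/2 + log(t**2 + 2) + C

Let u = t**2 + 2, so du = (2*t) dt.
The integral becomes (1/2)·∫ log(u) du; integrate by parts with u′=log(u), dv′=du.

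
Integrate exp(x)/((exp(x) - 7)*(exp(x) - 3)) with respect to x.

Let u = e^x, du = e^x dx.
The integral becomes ∫ du/((u-3)(u-7)); decompose into partial fractions.

log(exp(x) - 7)/4 - log(exp(x) - 3)/4 + C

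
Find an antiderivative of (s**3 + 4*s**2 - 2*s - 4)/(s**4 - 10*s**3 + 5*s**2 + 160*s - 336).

Factor the denominator: (s - 7)*(s - 4)*(s - 3)*(s + 4).
Partial-fraction decomposition: -1/(154*(s + 4)) + 53/(28*(s - 3)) - 29/(6*(s - 4)) + 521/(132*(s - 7)).
Integrate each term: A/(s−a) contributes A·log|s−a|.

521*log(s - 7)/132 - 29*log(s - 4)/6 + 53*log(s - 3)/28 - log(s + 4)/154 + C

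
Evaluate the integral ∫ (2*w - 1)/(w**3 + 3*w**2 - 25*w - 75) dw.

Factor the denominator: (w - 5)*(w + 3)*(w + 5).
Partial-fraction decomposition: -11/(20*(w + 5)) + 7/(16*(w + 3)) + 9/(80*(w - 5)).
Integrate each term: A/(w−a) contributes A·log|w−a|.

9*log(w - 5)/80 + 7*log(w + 3)/16 - 11*log(w + 5)/20 + C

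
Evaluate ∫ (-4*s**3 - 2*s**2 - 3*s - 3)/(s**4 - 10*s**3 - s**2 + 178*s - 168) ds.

Factor the denominator: (s - 7)*(s - 6)*(s - 1)*(s + 4).
Partial-fraction decomposition: -233/(550*(s + 4)) - 2/(25*(s - 1)) + 957/(50*(s - 6)) - 249/(11*(s - 7)).
Integrate each term: A/(s−a) contributes A·log|s−a|.

-249*log(s - 7)/11 + 957*log(s - 6)/50 - 2*log(s - 1)/25 - 233*log(s + 4)/550 + C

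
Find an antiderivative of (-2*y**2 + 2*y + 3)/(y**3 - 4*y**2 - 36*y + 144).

Factor the denominator: (y - 6)*(y - 4)*(y + 6).
Partial-fraction decomposition: -27/(40*(y + 6)) + 21/(20*(y - 4)) - 19/(8*(y - 6)).
Integrate each term: A/(y−a) contributes A·log|y−a|.

-19*log(y - 6)/8 + 21*log(y - 4)/20 - 27*log(y + 6)/40 + C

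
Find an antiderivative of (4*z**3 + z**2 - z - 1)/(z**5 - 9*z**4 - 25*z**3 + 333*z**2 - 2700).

Factor the denominator: (z - 6)**2*(z - 5)*(z + 3)*(z + 5).
Partial-fraction decomposition: -471/(2420*(z + 5)) + 97/(1296*(z + 3)) + 519/(80*(z - 5)) - 62410/(9801*(z - 6)) + 893/(99*(z - 6)**2).
Integrate each term; A/(z−a) gives A·log|z−a|; A/(z−a)² gives −A/(z−a).

-62410*log(z - 6)/9801 + 519*log(z - 5)/80 + 97*log(z + 3)/1296 - 471*log(z + 5)/2420 - 893/(99*z - 594) + C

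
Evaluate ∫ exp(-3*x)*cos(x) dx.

Let I denote the integral. Integrate by parts with u = cos(x), dv = exp(-3*x) dx, so v = -exp(-3*x)/3: I = -exp(-3*x)*cos(x)/3 − (1/3)·∫ exp(-3*x)*sin(x) dx.
Apply parts again with u = sin(x), dv = exp(-3*x) dx: ∫ exp(-3*x)*sin(x) dx = -exp(-3*x)*sin(x)/3 + (1/3)·I. Substituting back brings back I: I = exp(-3*x)*sin(x)/9 - exp(-3*x)*cos(x)/3 − (1/9)·I.
Solving for I: (1 + 1/9)·I equals the remaining terms, so I = (9/10)·(exp(-3*x)*sin(x)/9 - exp(-3*x)*cos(x)/3).

exp(-3*x)*sin(x)/10 - 3*exp(-3*x)*cos(x)/10 + C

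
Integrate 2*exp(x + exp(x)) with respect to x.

2*exp(exp(x)) + C

Let u = exp(x), so du = (exp(x)) dx.
Rewriting, the integral becomes 2·∫ e^u du = 2·e^u.
Substituting back, u = exp(x).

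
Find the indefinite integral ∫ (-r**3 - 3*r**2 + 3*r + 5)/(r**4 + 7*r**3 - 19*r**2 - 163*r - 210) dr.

-15*log(r - 5)/56 + log(r + 2)/7 - log(r + 3)/8 - 3*log(r + 7)/4 + C

Factor the denominator: (r - 5)*(r + 2)*(r + 3)*(r + 7).
Partial-fraction decomposition: -3/(4*(r + 7)) - 1/(8*(r + 3)) + 1/(7*(r + 2)) - 15/(56*(r - 5)).
Integrate each term: A/(r−a) contributes A·log|r−a|.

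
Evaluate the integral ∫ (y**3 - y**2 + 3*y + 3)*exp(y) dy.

(y**3 - 4*y**2 + 11*y - 8)*exp(y) + C

Use integration by parts with u = y**3 - y**2 + 3*y + 3, dv = exp(y) dy, so v = exp(y).
Apply parts 3 times (tabular method): alternate signs, differentiate u down to 0, integrate dv up.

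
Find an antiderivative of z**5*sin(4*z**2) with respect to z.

-z**4*cos(4*z**2)/8 + z**2*sin(4*z**2)/16 + cos(4*z**2)/64 + C

Let u = z², du = 2z dz; rewrite as (1/2)∫ u^2·sin(4u) du.
Now integrate by parts 2 times.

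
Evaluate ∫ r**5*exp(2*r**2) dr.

(2*r**4 - 2*r**2 + 1)*exp(2*r**2)/8 + C

Let u = r², du = 2r dr; rewrite as (1/2)∫ u^2·exp(2u) du.
Now integrate by parts 2 times.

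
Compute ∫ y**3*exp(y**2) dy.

Let u = y², du = 2y dy; rewrite as (1/2)∫ u^1·exp(1u) du.
Now integrate by parts 1 time.

(y**2 - 1)*exp(y**2)/2 + C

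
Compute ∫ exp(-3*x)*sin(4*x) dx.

-3*exp(-3*x)*sin(4*x)/25 - 4*exp(-3*x)*cos(4*x)/25 + C

Let I denote the integral. Integrate by parts with u = sin(4*x), dv = exp(-3*x) dx, so v = -exp(-3*x)/3: I = -exp(-3*x)*sin(4*x)/3 + (4/3)·∫ exp(-3*x)*cos(4*x) dx.
Apply parts again with u = cos(4*x), dv = exp(-3*x) dx: ∫ exp(-3*x)*cos(4*x) dx = -exp(-3*x)*cos(4*x)/3 − (4/3)·I. Substituting back brings back I: I = -exp(-3*x)*sin(4*x)/3 - 4*exp(-3*x)*cos(4*x)/9 − (16/9)·I.
Solving for I: (1 + 16/9)·I equals the remaining terms, so I = (9/25)·(-exp(-3*x)*sin(4*x)/3 - 4*exp(-3*x)*cos(4*x)/9).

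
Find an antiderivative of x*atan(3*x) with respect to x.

Use integration by parts with u = arctan(3*x), dv = x dx.
Then du = 3/(9*x**2 + 1) dx.

x**2*atan(3*x)/2 - x/6 + atan(3*x)/18 + C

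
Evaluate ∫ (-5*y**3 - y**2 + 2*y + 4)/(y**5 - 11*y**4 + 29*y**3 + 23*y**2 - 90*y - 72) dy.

Factor the denominator: (y - 6)*(y - 4)*(y - 3)*(y + 1)**2.
Partial-fraction decomposition: 521/(9800*(y + 1)) - 3/(70*(y + 1)**2) - 67/(24*(y - 3)) + 162/(25*(y - 4)) - 550/(147*(y - 6)).
Integrate each term; A/(y−a) gives A·log|y−a|; A/(y−a)² gives −A/(y−a).

-550*log(y - 6)/147 + 162*log(y - 4)/25 - 67*log(y - 3)/24 + 521*log(y + 1)/9800 + 3/(70*y + 70) + C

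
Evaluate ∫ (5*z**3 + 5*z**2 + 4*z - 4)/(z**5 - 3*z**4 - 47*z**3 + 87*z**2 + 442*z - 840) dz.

124*log(z - 7)/165 - 47*log(z - 3)/56 + 32*log(z - 2)/105 + 130*log(z + 4)/231 - 131*log(z + 5)/168 + C

Factor the denominator: (z - 7)*(z - 3)*(z - 2)*(z + 4)*(z + 5).
Partial-fraction decomposition: -131/(168*(z + 5)) + 130/(231*(z + 4)) + 32/(105*(z - 2)) - 47/(56*(z - 3)) + 124/(165*(z - 7)).
Integrate each term: A/(z−a) contributes A·log|z−a|.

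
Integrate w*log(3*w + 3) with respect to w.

Use integration by parts with u = log(3*w + 3), dv = w dw.
Then du = 3/(3*w + 3) dw and v = w**2/2.

w**2*log(3*w + 3)/2 - w**2/4 + w/2 - log(w + 1)/2 + C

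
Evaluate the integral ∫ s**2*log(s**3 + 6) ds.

s**3*log(s**3 + 6)/3 - s**3/3 + 2*log(s**3 + 6) + C

Let u = s**3 + 6, so du = (3*s**2) ds.
The integral becomes (1/3)·∫ log(u) du; integrate by parts with u′=log(u), dv′=du.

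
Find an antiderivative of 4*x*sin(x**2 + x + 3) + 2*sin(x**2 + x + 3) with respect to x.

-2*cos(x**2 + x + 3) + C

Let u = x**2 + x + 3, so du = (2*x + 1) dx.
Rewriting, the integral becomes 2·∫ sin(u) du = 2·-cos(u).
Substituting back, u = x**2 + x + 3.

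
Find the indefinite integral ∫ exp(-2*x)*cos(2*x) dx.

exp(-2*x)*sin(2*x)/4 - exp(-2*x)*cos(2*x)/4 + C

Let I denote the integral. Integrate by parts with u = cos(2*x), dv = exp(-2*x) dx, so v = -exp(-2*x)/2: I = -exp(-2*x)*cos(2*x)/2 − ∫ exp(-2*x)*sin(2*x) dx.
Apply parts again with u = sin(2*x), dv = exp(-2*x) dx: ∫ exp(-2*x)*sin(2*x) dx = -exp(-2*x)*sin(2*x)/2 + I. Substituting back brings back I: I = exp(-2*x)*sin(2*x)/2 - exp(-2*x)*cos(2*x)/2 − I.
Solving for I: (1 + 1)·I equals the remaining terms, so I = (1/2)·(exp(-2*x)*sin(2*x)/2 - exp(-2*x)*cos(2*x)/2).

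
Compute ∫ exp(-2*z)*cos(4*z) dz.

Let I denote the integral. Integrate by parts with u = cos(4*z), dv = exp(-2*z) dz, so v = -exp(-2*z)/2: I = -exp(-2*z)*cos(4*z)/2 − 2·∫ exp(-2*z)*sin(4*z) dz.
Apply parts again with u = sin(4*z), dv = exp(-2*z) dz: ∫ exp(-2*z)*sin(4*z) dz = -exp(-2*z)*sin(4*z)/2 + 2·I. Substituting back brings back I: I = exp(-2*z)*sin(4*z) - exp(-2*z)*cos(4*z)/2 − 4·I.
Solving for I: (1 + 4)·I equals the remaining terms, so I = (1/5)·(exp(-2*z)*sin(4*z) - exp(-2*z)*cos(4*z)/2).

exp(-2*z)*sin(4*z)/5 - exp(-2*z)*cos(4*z)/10 + C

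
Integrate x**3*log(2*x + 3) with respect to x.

x**4*log(2*x + 3)/4 - x**4/16 + x**3/8 - 9*x**2/32 + 27*x/32 - 81*log(2*x + 3)/64 + C

Use integration by parts with u = log(2*x + 3), dv = x**3 dx.
Then du = 2/(2*x + 3) dx and v = x**4/4.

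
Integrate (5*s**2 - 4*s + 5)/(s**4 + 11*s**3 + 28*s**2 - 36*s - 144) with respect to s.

17*log(s - 2)/240 - 62*log(s + 3)/15 + 101*log(s + 4)/12 - 209*log(s + 6)/48 + C

Factor the denominator: (s - 2)*(s + 3)*(s + 4)*(s + 6).
Partial-fraction decomposition: -209/(48*(s + 6)) + 101/(12*(s + 4)) - 62/(15*(s + 3)) + 17/(240*(s - 2)).
Integrate each term: A/(s−a) contributes A·log|s−a|.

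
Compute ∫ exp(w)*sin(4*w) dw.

exp(w)*sin(4*w)/17 - 4*exp(w)*cos(4*w)/17 + C

Let I denote the integral. Integrate by parts with u = sin(4*w), dv = exp(w) dw, so v = exp(w): I = exp(w)*sin(4*w) − 4·∫ exp(w)*cos(4*w) dw.
Apply parts again with u = cos(4*w), dv = exp(w) dw: ∫ exp(w)*cos(4*w) dw = exp(w)*cos(4*w) + 4·I. Substituting back brings back I: I = exp(w)*sin(4*w) - 4*exp(w)*cos(4*w) − 16·I.
Solving for I: (1 + 16)·I equals the remaining terms, so I = (1/17)·(exp(w)*sin(4*w) - 4*exp(w)*cos(4*w)).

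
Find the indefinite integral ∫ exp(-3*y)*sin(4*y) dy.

-3*exp(-3*y)*sin(4*y)/25 - 4*exp(-3*y)*cos(4*y)/25 + C

Let I denote the integral. Integrate by parts with u = sin(4*y), dv = exp(-3*y) dy, so v = -exp(-3*y)/3: I = -exp(-3*y)*sin(4*y)/3 + (4/3)·∫ exp(-3*y)*cos(4*y) dy.
Apply parts again with u = cos(4*y), dv = exp(-3*y) dy: ∫ exp(-3*y)*cos(4*y) dy = -exp(-3*y)*cos(4*y)/3 − (4/3)·I. Substituting back brings back I: I = -exp(-3*y)*sin(4*y)/3 - 4*exp(-3*y)*cos(4*y)/9 − (16/9)·I.
Solving for I: (1 + 16/9)·I equals the remaining terms, so I = (9/25)·(-exp(-3*y)*sin(4*y)/3 - 4*exp(-3*y)*cos(4*y)/9).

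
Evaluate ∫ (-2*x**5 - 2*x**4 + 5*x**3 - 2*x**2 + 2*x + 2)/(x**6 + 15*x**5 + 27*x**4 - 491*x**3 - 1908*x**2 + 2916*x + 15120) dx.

-6913*log(x - 5)/26136 + 523*log(x - 3)/11340 + 589*log(x + 4)/378 + 1403975*log(x + 6)/19602 - 26987*log(x + 7)/360 + 5899/(99*x + 594) + C

Factor the denominator: (x - 5)*(x - 3)*(x + 4)*(x + 6)**2*(x + 7).
Partial-fraction decomposition: -26987/(360*(x + 7)) + 1403975/(19602*(x + 6)) - 5899/(99*(x + 6)**2) + 589/(378*(x + 4)) + 523/(11340*(x - 3)) - 6913/(26136*(x - 5)).
Integrate each term; A/(x−a) gives A·log|x−a|; A/(x−a)² gives −A/(x−a).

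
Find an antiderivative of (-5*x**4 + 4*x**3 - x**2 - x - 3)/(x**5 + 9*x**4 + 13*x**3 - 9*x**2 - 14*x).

Factor the denominator: x*(x - 1)*(x + 1)*(x + 2)*(x + 7).
Partial-fraction decomposition: -2237/(280*(x + 7)) + 39/(10*(x + 2)) - 1/(x + 1) - 1/(8*(x - 1)) + 3/(14*x).
Integrate each term: A/(x−a) contributes A·log|x−a|.

3*log(x)/14 - log(x - 1)/8 - log(x + 1) + 39*log(x + 2)/10 - 2237*log(x + 7)/280 + C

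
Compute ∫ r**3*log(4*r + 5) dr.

r**4*log(4*r + 5)/4 - r**4/16 + 5*r**3/48 - 25*r**2/128 + 125*r/256 - 625*log(4*r + 5)/1024 + C

Use integration by parts with u = log(4*r + 5), dv = r**3 dr.
Then du = 4/(4*r + 5) dr and v = r**4/4.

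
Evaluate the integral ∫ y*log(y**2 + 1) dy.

Let u = y**2 + 1, so du = (2*y) dy.
The integral becomes (1/2)·∫ log(u) du; integrate by parts with u′=log(u), dv′=du.

y**2*log(y**2 + 1)/2 - y**2/2 + log(y**2 + 1)/2 + C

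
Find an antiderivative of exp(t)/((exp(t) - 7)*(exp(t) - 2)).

Let u = e^t, du = e^t dt.
The integral becomes ∫ du/((u-2)(u-7)); decompose into partial fractions.

log(exp(t) - 7)/5 - log(exp(t) - 2)/5 + C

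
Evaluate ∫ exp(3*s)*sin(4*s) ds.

Let I denote the integral. Integrate by parts with u = sin(4*s), dv = exp(3*s) ds, so v = exp(3*s)/3: I = exp(3*s)*sin(4*s)/3 − (4/3)·∫ exp(3*s)*cos(4*s) ds.
Apply parts again with u = cos(4*s), dv = exp(3*s) ds: ∫ exp(3*s)*cos(4*s) ds = exp(3*s)*cos(4*s)/3 + (4/3)·I. Substituting back brings back I: I = exp(3*s)*sin(4*s)/3 - 4*exp(3*s)*cos(4*s)/9 − (16/9)·I.
Solving for I: (1 + 16/9)·I equals the remaining terms, so I = (9/25)·(exp(3*s)*sin(4*s)/3 - 4*exp(3*s)*cos(4*s)/9).

3*exp(3*s)*sin(4*s)/25 - 4*exp(3*s)*cos(4*s)/25 + C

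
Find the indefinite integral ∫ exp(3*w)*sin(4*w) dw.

Let I denote the integral. Integrate by parts with u = sin(4*w), dv = exp(3*w) dw, so v = exp(3*w)/3: I = exp(3*w)*sin(4*w)/3 − (4/3)·∫ exp(3*w)*cos(4*w) dw.
Apply parts again with u = cos(4*w), dv = exp(3*w) dw: ∫ exp(3*w)*cos(4*w) dw = exp(3*w)*cos(4*w)/3 + (4/3)·I. Substituting back brings back I: I = exp(3*w)*sin(4*w)/3 - 4*exp(3*w)*cos(4*w)/9 − (16/9)·I.
Solving for I: (1 + 16/9)·I equals the remaining terms, so I = (9/25)·(exp(3*w)*sin(4*w)/3 - 4*exp(3*w)*cos(4*w)/9).

3*exp(3*w)*sin(4*w)/25 - 4*exp(3*w)*cos(4*w)/25 + C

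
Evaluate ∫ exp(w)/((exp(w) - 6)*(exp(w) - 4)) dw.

log(exp(w) - 6)/2 - log(exp(w) - 4)/2 + C

Let u = e^w, du = e^w dw.
The integral becomes ∫ du/((u-4)(u-6)); decompose into partial fractions.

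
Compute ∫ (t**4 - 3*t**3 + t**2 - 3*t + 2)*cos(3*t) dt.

t**4*sin(3*t)/3 - t**3*sin(3*t) + 4*t**3*cos(3*t)/9 - t**2*sin(3*t)/9 - t**2*cos(3*t) - t*sin(3*t)/3 - 2*t*cos(3*t)/27 + 56*sin(3*t)/81 - cos(3*t)/9 + C

Use integration by parts with u = t**4 - 3*t**3 + t**2 - 3*t + 2, dv = cos(3*t) dt, so v = sin(3*t)/3.
Apply parts 4 times (tabular method): alternate signs, differentiate u down to 0, integrate dv up.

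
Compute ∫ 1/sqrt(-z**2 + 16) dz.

asin(z/4) + C

Substitute z = 4·sin(θ), so dz = 4·cos(θ) dθ and the radical becomes sqrt(-z**2 + 16) = 4·cos(θ) by the Pythagorean identity.
Integrate the resulting trig expression in θ, then back-substitute θ = asin(z/4), sin(θ) = z/4, cos(θ) = sqrt(-z**2 + 16)/4 (absorbing any constant into C).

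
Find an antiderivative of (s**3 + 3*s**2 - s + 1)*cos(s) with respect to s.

Use integration by parts with u = s**3 + 3*s**2 - s + 1, dv = cos(s) ds, so v = sin(s).
Apply parts 3 times (tabular method): alternate signs, differentiate u down to 0, integrate dv up.

s**3*sin(s) + 3*s**2*sin(s) + 3*s**2*cos(s) - 7*s*sin(s) + 6*s*cos(s) - 5*sin(s) - 7*cos(s) + C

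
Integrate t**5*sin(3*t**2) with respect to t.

Let u = t², du = 2t dt; rewrite as (1/2)∫ u^2·sin(3u) du.
Now integrate by parts 2 times.

-t**4*cos(3*t**2)/6 + t**2*sin(3*t**2)/9 + cos(3*t**2)/27 + C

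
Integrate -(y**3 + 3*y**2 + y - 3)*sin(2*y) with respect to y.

y**3*cos(2*y)/2 - 3*y**2*sin(2*y)/4 + 3*y**2*cos(2*y)/2 - 3*y*sin(2*y)/2 - y*cos(2*y)/4 + sin(2*y)/8 - 9*cos(2*y)/4 + C

Use integration by parts with u = y**3 + 3*y**2 + y - 3, dv = -sin(2*y) dy, so v = cos(2*y)/2.
Apply parts 3 times (tabular method): alternate signs, differentiate u down to 0, integrate dv up.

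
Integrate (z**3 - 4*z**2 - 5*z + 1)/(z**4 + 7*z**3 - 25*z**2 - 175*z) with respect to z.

-log(z)/175 + log(z - 5)/600 - 199*log(z + 5)/100 + 503*log(z + 7)/168 + C

Factor the denominator: z*(z - 5)*(z + 5)*(z + 7).
Partial-fraction decomposition: 503/(168*(z + 7)) - 199/(100*(z + 5)) + 1/(600*(z - 5)) - 1/(175*z).
Integrate each term: A/(z−a) contributes A·log|z−a|.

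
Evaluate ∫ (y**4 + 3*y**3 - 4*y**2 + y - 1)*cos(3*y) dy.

Use integration by parts with u = y**4 + 3*y**3 - 4*y**2 + y - 1, dv = cos(3*y) dy, so v = sin(3*y)/3.
Apply parts 4 times (tabular method): alternate signs, differentiate u down to 0, integrate dv up.

y**4*sin(3*y)/3 + y**3*sin(3*y) + 4*y**3*cos(3*y)/9 - 16*y**2*sin(3*y)/9 + y**2*cos(3*y) - y*sin(3*y)/3 - 32*y*cos(3*y)/27 + 5*sin(3*y)/81 - cos(3*y)/9 + C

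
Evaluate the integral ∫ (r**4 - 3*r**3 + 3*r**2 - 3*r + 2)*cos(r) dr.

r**4*sin(r) - 3*r**3*sin(r) + 4*r**3*cos(r) - 9*r**2*sin(r) - 9*r**2*cos(r) + 15*r*sin(r) - 18*r*cos(r) + 20*sin(r) + 15*cos(r) + C

Use integration by parts with u = r**4 - 3*r**3 + 3*r**2 - 3*r + 2, dv = cos(r) dr, so v = sin(r).
Apply parts 4 times (tabular method): alternate signs, differentiate u down to 0, integrate dv up.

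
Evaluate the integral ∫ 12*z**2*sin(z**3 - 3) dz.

Let u = z**3 - 3, so du = (3*z**2) dz.
Rewriting, the integral becomes 4·∫ sin(u) du = 4·-cos(u).
Substituting back, u = z**3 - 3.

-4*cos(z**3 - 3) + C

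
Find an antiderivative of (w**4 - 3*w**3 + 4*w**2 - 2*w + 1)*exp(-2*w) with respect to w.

Use integration by parts with u = w**4 - 3*w**3 + 4*w**2 - 2*w + 1, dv = exp(-2*w) dw, so v = -exp(-2*w)/2.
Apply parts 4 times (tabular method): alternate signs, differentiate u down to 0, integrate dv up.

(-4*w**4 + 4*w**3 - 10*w**2 - 2*w - 5)*exp(-2*w)/8 + C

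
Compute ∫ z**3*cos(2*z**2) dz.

Let u = z², du = 2z dz; rewrite as (1/2)∫ u^1·cos(2u) du.
Now integrate by parts 1 time.

z**2*sin(2*z**2)/4 + cos(2*z**2)/8 + C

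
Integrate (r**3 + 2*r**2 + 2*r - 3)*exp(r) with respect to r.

Use integration by parts with u = r**3 + 2*r**2 + 2*r - 3, dv = exp(r) dr, so v = exp(r).
Apply parts 3 times (tabular method): alternate signs, differentiate u down to 0, integrate dv up.

(r**3 - r**2 + 4*r - 7)*exp(r) + C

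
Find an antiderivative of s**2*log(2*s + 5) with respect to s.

s**3*log(2*s + 5)/3 - s**3/9 + 5*s**2/12 - 25*s/12 + 125*log(2*s + 5)/24 + C

Use integration by parts with u = log(2*s + 5), dv = s**2 ds.
Then du = 2/(2*s + 5) ds and v = s**3/3.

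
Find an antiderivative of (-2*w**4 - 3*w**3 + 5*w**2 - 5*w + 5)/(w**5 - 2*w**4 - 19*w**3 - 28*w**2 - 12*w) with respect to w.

Factor the denominator: w*(w - 6)*(w + 1)**2*(w + 2).
Partial-fraction decomposition: 27/(16*(w + 2)) - 96/(49*(w + 1)) + 16/(7*(w + 1)**2) - 3085/(2352*(w - 6)) - 5/(12*w).
Integrate each term; A/(w−a) gives A·log|w−a|; A/(w−a)² gives −A/(w−a).

-5*log(w)/12 - 3085*log(w - 6)/2352 - 96*log(w + 1)/49 + 27*log(w + 2)/16 - 16/(7*w + 7) + C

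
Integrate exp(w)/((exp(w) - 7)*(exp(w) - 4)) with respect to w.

log(exp(w) - 7)/3 - log(exp(w) - 4)/3 + C

Let u = e^w, du = e^w dw.
The integral becomes ∫ du/((u-7)(u-4)); decompose into partial fractions.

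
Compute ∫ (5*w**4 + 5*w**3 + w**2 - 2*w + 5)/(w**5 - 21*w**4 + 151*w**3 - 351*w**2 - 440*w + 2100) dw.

3440*log(w - 7)/9 - 7589*log(w - 6)/8 + 27998*log(w - 5)/49 + 53*log(w + 2)/3528 - 1885/(7*w - 35) + C

Factor the denominator: (w - 7)*(w - 6)*(w - 5)**2*(w + 2).
Partial-fraction decomposition: 53/(3528*(w + 2)) + 27998/(49*(w - 5)) + 1885/(7*(w - 5)**2) - 7589/(8*(w - 6)) + 3440/(9*(w - 7)).
Integrate each term; A/(w−a) gives A·log|w−a|; A/(w−a)² gives −A/(w−a).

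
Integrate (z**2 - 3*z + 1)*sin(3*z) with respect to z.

Use integration by parts with u = z**2 - 3*z + 1, dv = sin(3*z) dz, so v = -cos(3*z)/3.
Apply parts 2 times (tabular method): alternate signs, differentiate u down to 0, integrate dv up.

-z**2*cos(3*z)/3 + 2*z*sin(3*z)/9 + z*cos(3*z) - sin(3*z)/3 - 7*cos(3*z)/27 + C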